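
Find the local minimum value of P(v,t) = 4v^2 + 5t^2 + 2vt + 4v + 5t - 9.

∂P/∂v = 8v + 2t + 4 = 0 and ∂P/∂t = 2v + 10t + 5 = 0, so (v, t) = (-15/38, -8/19).
The Hessian has P_{vv} = 8, P_{tt} = 10, P_{vt} = 2, giving D = 76 > 0 with P_{vv} > 0, so the point is a local minimum.
P(-15/38, -8/19) = -206/19.

-206/19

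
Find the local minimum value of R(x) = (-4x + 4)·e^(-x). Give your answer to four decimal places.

-0.5413

Differentiating with the product rule gives R'(x) = (4x - 8)·e^(-x). Since e^(-x) > 0, the only critical point is x = 2.
R''(2) has the same sign as 4 > 0, so this is a local minimum.
R(2) = (-4)·e^(-2) ≈ -0.5413.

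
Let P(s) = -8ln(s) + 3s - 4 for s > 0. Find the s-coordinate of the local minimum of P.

P'(s) = -8/s + 3 = 0 gives s = 8/3.
P''(s) = 8/s², which is positive for s > 0, so this is a local minimum.
P(8/3) = -8·ln(8/3) + 8 - 4 ≈ -3.8466.

8/3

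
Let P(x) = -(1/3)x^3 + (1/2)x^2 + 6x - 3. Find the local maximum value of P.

21/2

P'(x) = -x^2 + x + 6. Setting P'(x) = 0 gives x ∈ {-2, 3}.
Since P''(x) = -2x + 1, we get P''(-2) = 5 > 0 ⇒ local minimum; P''(3) = -5 < 0 ⇒ local maximum.
So the local maximum value is P(3) = 21/2.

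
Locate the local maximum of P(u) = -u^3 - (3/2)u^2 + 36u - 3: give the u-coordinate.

Critical points: P'(u) = -3u^2 - 3u + 36 vanishes at u = -4, 3.
Since P''(u) = -6u - 3, we get P''(-4) = 21 > 0 ⇒ local minimum; P''(3) = -21 < 0 ⇒ local maximum.
The local maximum is P(3) = 129/2.

3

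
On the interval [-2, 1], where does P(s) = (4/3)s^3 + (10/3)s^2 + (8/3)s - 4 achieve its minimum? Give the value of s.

P'(s) = 4s^2 + (20/3)s + 8/3, which vanishes at s = -1 and s = -2/3.
Candidates: P(-2) = -20/3; P(-1) = -14/3; P(-2/3) = -380/81; P(1) = 10/3.
Hence the absolute minimum is -20/3 at s = -2.

-2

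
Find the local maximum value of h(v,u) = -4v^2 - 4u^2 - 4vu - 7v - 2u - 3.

∂h/∂v = -8v - 4u - 7 = 0 and ∂h/∂u = -4v - 8u - 2 = 0, so (v, u) = (-1, 1/4).
The Hessian has h_{vv} = -8, h_{uu} = -8, h_{vu} = -4, giving D = 48 > 0 with h_{vv} < 0, so the point is a local maximum.
h(-1, 1/4) = 1/4.

1/4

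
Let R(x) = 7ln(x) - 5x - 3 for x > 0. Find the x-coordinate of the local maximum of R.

R'(x) = 7/x − 5 = 0 gives x = 7/5.
R''(x) = -7/x², which is negative for x > 0, so this is a local maximum.
R(7/5) = 7·ln(7/5) - 7 - 3 ≈ -7.6447.

7/5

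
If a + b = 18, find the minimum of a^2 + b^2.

With a + b = 18, a^2 + b^2 = a^2 + (18 − a)^2.
The derivative 2a − 2(18 − a) = 4a − 36 vanishes at a = 9; second derivative 4 > 0, a minimum.
The minimum is 2·(9)^2 = 162.

162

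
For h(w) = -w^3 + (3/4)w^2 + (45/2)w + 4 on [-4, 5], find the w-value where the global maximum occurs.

3

Differentiating, h'(w) = -3w^2 + (3/2)w + 45/2; which vanishes at w = -5/2 and w = 3.
Evaluating at the critical points and endpoints: h(-4) = -10, h(-5/2) = -511/16, h(3) = 205/4, h(5) = 41/4.
So the maximum is h(3) = 205/4.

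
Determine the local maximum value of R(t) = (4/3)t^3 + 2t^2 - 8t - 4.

Critical points: R'(t) = 4t^2 + 4t - 8 vanishes at t = -2, 1.
R''(t) = 8t + 4. R''(-2) = -12 < 0 ⇒ local maximum; R''(1) = 12 > 0 ⇒ local minimum.
So the local maximum value is R(-2) = 28/3.

28/3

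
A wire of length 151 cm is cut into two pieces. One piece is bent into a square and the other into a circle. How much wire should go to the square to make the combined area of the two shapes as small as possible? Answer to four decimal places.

Let x be the length used for the square. Square side x/4; circle radius (151−x)/(2π).
A(x) = (x/4)² + π·((151−x)/(2π))² = x²/16 + (151−x)²/(4π) for 0 ≤ x ≤ 151. A'(x) = x/8 − (151−x)/(2π) = 0 gives x = 4·151/(π+4) ≈ 84.5750.
A'' = 1/8 + 1/(2π) > 0, so this gives the minimum combined area; x ≈ 84.5750 cm to the square.

84.5750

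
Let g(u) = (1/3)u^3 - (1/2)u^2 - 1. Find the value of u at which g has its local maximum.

Critical points: g'(u) = u^2 - u vanishes at u = 0, 1.
g''(u) = 2u - 1. g''(0) = -1 < 0 ⇒ local maximum; g''(1) = 1 > 0 ⇒ local minimum.
The local maximum is g(0) = -1.

0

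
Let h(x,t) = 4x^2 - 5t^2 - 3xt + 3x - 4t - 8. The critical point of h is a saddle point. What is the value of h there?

∂h/∂x = 8x - 3t + 3 = 0 and ∂h/∂t = -3x - 10t - 4 = 0, so (x, t) = (-42/89, -23/89).
The Hessian has h_{xx} = 8, h_{tt} = -10, h_{xt} = -3, giving D = -89 < 0, so the point is a saddle point.
h(-42/89, -23/89) = -729/89.

-729/89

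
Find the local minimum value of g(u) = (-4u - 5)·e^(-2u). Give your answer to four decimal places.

Differentiating with the product rule gives g'(u) = (8u + 6)·e^(-2u). Since e^(-2u) > 0, the only critical point is u = -3/4.
g''(-3/4) has the same sign as 8 > 0, so this is a local minimum.
g(-3/4) = (-2)·e^(3/2) ≈ -8.9634.

-8.9634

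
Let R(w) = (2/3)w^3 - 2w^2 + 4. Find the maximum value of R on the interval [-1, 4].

Differentiating, R'(w) = 2w^2 - 4w; which vanishes at w = 0 and w = 2.
Candidates: R(-1) = 4/3, R(0) = 4, R(2) = 4/3, R(4) = 44/3.
The maximum over the interval is 44/3, attained at w = 4.

44/3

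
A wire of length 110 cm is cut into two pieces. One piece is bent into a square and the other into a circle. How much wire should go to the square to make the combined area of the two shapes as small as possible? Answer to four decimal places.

61.6109

Let x be the length used for the square. Square side x/4; circle radius (110−x)/(2π).
A(x) = (x/4)² + π·((110−x)/(2π))² = x²/16 + (110−x)²/(4π) for 0 ≤ x ≤ 110. A'(x) = x/8 − (110−x)/(2π) = 0 gives x = 4·110/(π+4) ≈ 61.6109.
A'' = 1/8 + 1/(2π) > 0, so this gives the minimum combined area; x ≈ 61.6109 cm to the square.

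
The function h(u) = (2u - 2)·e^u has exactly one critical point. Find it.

h'(u) = 2·e^u + (2u - 2)·1·e^u = (2u)·e^u. Since e^u > 0, the only critical point is u = 0.
h''(0) has the same sign as 2 > 0, so this is a local minimum.
h(0) = (-2)·e^(0) ≈ -2.0000.

0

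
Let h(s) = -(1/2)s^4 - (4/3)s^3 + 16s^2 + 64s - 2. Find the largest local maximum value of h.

890/3

h'(s) = -2s^3 - 4s^2 + 32s + 64 = 0 at s = -4, -2, 4.
h''(s) = -6s^2 - 8s + 32. h''(-4) = -32 < 0 ⇒ local maximum; h''(-2) = 24 > 0 ⇒ local minimum; h''(4) = -96 < 0 ⇒ local maximum.
So the largest local maximum value is h(4) = 890/3.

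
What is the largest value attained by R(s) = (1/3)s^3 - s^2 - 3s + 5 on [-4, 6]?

The derivative is s^2 - 2s - 3, which vanishes at s = -1 and s = 3.
Evaluating at the critical points and endpoints: R(-4) = -61/3; R(-1) = 20/3; R(3) = -4; R(6) = 23.
So the maximum is R(6) = 23.

23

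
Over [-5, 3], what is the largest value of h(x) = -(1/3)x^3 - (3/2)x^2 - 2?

h'(x) = -x^2 - 3x, which vanishes at x = -3 and x = 0.
Compare values at every candidate in [-5, 3]: h(-5) = 13/6, h(-3) = -13/2, h(0) = -2, h(3) = -49/2.
The maximum over the interval is 13/6, attained at x = -5.

13/6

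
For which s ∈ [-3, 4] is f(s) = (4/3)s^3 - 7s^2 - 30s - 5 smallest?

The derivative is 4s^2 - 14s - 30, whose only zero in [-3, 4] is s = -3/2.
Compare values at every candidate in [-3, 4]: f(-3) = -14; f(-3/2) = 79/4; f(4) = -455/3.
Hence the absolute minimum is -455/3 at s = 4.

4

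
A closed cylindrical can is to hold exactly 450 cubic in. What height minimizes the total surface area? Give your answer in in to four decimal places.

With radius r and height h, πr²h = 450 so h = 450/(πr²), and S(r) = 2πr² + 2πrh = 2πr² + 2·450/r.
S'(r) = 4πr − 2·450/r² = 0 ⇒ r³ = 450/(2π), so r ≈ 4.1528 and h = 2r ≈ 8.3057.
S''(r) = 4π + 4·450/r³ > 0, so this is the minimum; S ≈ 325.0795.

8.3057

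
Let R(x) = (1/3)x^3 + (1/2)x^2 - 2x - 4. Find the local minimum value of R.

-31/6

R'(x) = x^2 + x - 2 = 0 at x = -2, 1.
R''(x) = 2x + 1. R''(-2) = -3 < 0 ⇒ local maximum; R''(1) = 3 > 0 ⇒ local minimum.
The local minimum is R(1) = -31/6.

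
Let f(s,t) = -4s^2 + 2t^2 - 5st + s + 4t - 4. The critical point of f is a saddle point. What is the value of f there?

-90/19

∂f/∂s = -8s - 5t + 1 = 0 and ∂f/∂t = -5s + 4t + 4 = 0, so (s, t) = (8/19, -9/19).
The Hessian has f_{ss} = -8, f_{tt} = 4, f_{st} = -5, giving D = -57 < 0, so the point is a saddle point.
f(8/19, -9/19) = -90/19.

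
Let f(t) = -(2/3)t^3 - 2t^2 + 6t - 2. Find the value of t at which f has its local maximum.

1

f'(t) = -2t^2 - 4t + 6 = 0 at t = -3, 1.
f''(t) = -4t - 4. f''(-3) = 8 > 0 ⇒ local minimum; f''(1) = -8 < 0 ⇒ local maximum.
So the local maximum value is f(1) = 4/3.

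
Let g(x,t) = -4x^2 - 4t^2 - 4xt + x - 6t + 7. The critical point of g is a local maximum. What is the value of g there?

∂g/∂x = -8x - 4t + 1 = 0 and ∂g/∂t = -4x - 8t - 6 = 0, so (x, t) = (2/3, -13/12).
The Hessian has g_{xx} = -8, g_{tt} = -8, g_{xt} = -4, giving D = 48 > 0 with g_{xx} < 0, so the point is a local maximum.
g(2/3, -13/12) = 127/12.

127/12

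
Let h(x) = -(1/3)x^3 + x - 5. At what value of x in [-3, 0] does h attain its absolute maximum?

-3

The derivative is -x^2 + 1, whose only zero in [-3, 0] is x = -1.
Compare values at every candidate in [-3, 0]: h(-3) = 1, h(-1) = -17/3, h(0) = -5.
So the maximum is h(-3) = 1.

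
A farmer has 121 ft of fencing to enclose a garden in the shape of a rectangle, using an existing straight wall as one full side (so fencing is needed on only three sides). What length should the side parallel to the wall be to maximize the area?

121/2

Let the sides perpendicular to the wall have length x and the parallel side y, so 2x + y = 121 and the area is A = xy = x(121 − 2x).
A'(x) = 121 − 4x = 0 gives x = 121/4, and A''(x) = −4 < 0 confirms a maximum.
Then y = 121 − 2·121/4 = 121/2 and A = 14641/8.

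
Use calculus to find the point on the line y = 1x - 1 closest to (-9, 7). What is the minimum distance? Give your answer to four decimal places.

12.0208

Minimize D(x)^2 = (x + 9)^2 + (x - 8)^2.
d/dx[D^2] = 2(x + 9) + 2·1·(x - 8) = 0 ⇒ x = -1/2.
Then y = -3/2 and the distance is √(289/2) ≈ 12.0208.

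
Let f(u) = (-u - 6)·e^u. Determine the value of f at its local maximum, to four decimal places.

0.0009

Differentiating with the product rule gives f'(u) = (-u - 7)·e^u. Since e^u > 0, the only critical point is u = -7.
f''(-7) has the same sign as -1 < 0, so this is a local maximum.
f(-7) = (1)·e^(-7) ≈ 0.0009.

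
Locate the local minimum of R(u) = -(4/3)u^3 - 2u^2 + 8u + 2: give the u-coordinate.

-2

Critical points: R'(u) = -4u^2 - 4u + 8 vanishes at u = -2, 1.
R''(u) = -8u - 4. R''(-2) = 12 > 0 ⇒ local minimum; R''(1) = -12 < 0 ⇒ local maximum.
So the local minimum value is R(-2) = -34/3.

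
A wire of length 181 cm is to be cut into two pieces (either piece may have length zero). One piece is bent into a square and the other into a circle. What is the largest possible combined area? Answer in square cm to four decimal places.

Let x be the length used for the square. Square side x/4; circle radius (181−x)/(2π).
A(x) = (x/4)² + π·((181−x)/(2π))² = x²/16 + (181−x)²/(4π) for 0 ≤ x ≤ 181. A'(x) = x/8 − (181−x)/(2π) = 0 gives x = 4·181/(π+4) ≈ 101.3779.
A'' > 0, so the interior critical point is a minimum; the maximum is at an endpoint. A(0) = 2607.0375 and A(181) = 2047.5625, so the largest area is 2607.0375.

2607.0375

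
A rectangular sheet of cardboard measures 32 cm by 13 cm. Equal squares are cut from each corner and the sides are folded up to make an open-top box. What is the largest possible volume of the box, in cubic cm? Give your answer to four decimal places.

547.1725

With cut size x, the volume is V(x) = x(32 − 2x)(13 − 2x) for 0 < x < 6.5.
V'(x) = 12x^2 − 180x + 416. Setting V'(x) = 0 gives x ≈ 2.8542 (the root in (0, 6.5)).
V''(x) = 24x − 180 is negative there, so this is the maximum; V ≈ 547.1725.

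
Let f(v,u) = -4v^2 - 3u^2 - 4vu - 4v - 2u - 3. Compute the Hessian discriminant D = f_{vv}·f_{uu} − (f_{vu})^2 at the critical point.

32

∂f/∂v = -8v - 4u - 4 = 0 and ∂f/∂u = -4v - 6u - 2 = 0, so (v, u) = (-1/2, 0).
The Hessian has f_{vv} = -8, f_{uu} = -6, f_{vu} = -4, giving D = 32 > 0 with f_{vv} < 0, so the point is a local maximum.
D = (-8)·(-6) − (-4)^2 = 32.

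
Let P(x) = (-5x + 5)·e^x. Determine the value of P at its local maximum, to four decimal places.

5.0000

By the product rule, P'(x) = (-5x)·e^x. Since e^x > 0, the only critical point is x = 0.
P''(0) has the same sign as -5 < 0, so this is a local maximum.
P(0) = (5)·e^(0) ≈ 5.0000.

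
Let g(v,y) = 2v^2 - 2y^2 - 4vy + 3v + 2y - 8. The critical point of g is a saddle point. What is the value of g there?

-121/16

∂g/∂v = 4v - 4y + 3 = 0 and ∂g/∂y = -4v - 4y + 2 = 0, so (v, y) = (-1/8, 5/8).
The Hessian has g_{vv} = 4, g_{yy} = -4, g_{vy} = -4, giving D = -32 < 0, so the point is a saddle point.
g(-1/8, 5/8) = -121/16.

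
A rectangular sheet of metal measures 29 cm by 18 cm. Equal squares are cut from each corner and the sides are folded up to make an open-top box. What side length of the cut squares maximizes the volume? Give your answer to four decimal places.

3.6071

With cut size x, the volume is V(x) = x(29 − 2x)(18 − 2x) for 0 < x < 9.
V'(x) = 12x^2 − 188x + 522. Setting V'(x) = 0 gives x ≈ 3.6071 (the root in (0, 9)).
V''(x) = 24x − 188 is negative there, so this is the maximum; V ≈ 847.5866.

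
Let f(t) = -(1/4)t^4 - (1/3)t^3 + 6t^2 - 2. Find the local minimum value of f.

-2

f'(t) = -t^3 - t^2 + 12t. Setting f'(t) = 0 gives t ∈ {-4, 0, 3}.
Since f''(t) = -3t^2 - 2t + 12, we get f''(-4) = -28 < 0 ⇒ local maximum; f''(0) = 12 > 0 ⇒ local minimum; f''(3) = -21 < 0 ⇒ local maximum.
So the local minimum value is f(0) = -2.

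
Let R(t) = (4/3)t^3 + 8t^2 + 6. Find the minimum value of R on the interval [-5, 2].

6

Differentiating, R'(t) = 4t^2 + 16t; which vanishes at t = -4 and t = 0.
Evaluating at the critical points and endpoints: R(-5) = 118/3,  R(-4) = 146/3,  R(0) = 6,  R(2) = 146/3.
So the minimum is R(0) = 6.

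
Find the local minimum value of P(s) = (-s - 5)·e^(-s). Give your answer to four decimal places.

-54.5982

Differentiating with the product rule gives P'(s) = (s + 4)·e^(-s). Since e^(-s) > 0, the only critical point is s = -4.
P''(-4) has the same sign as 1 > 0, so this is a local minimum.
P(-4) = (-1)·e^(4) ≈ -54.5982.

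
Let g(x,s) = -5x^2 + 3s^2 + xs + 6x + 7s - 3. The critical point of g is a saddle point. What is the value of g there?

-362/61

∂g/∂x = -10x + s + 6 = 0 and ∂g/∂s = x + 6s + 7 = 0, so (x, s) = (29/61, -76/61).
The Hessian has g_{xx} = -10, g_{ss} = 6, g_{xs} = 1, giving D = -61 < 0, so the point is a saddle point.
g(29/61, -76/61) = -362/61.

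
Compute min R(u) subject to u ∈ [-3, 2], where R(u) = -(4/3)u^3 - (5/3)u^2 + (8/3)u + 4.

The derivative is -4u^2 - (10/3)u + 8/3, which vanishes at u = -4/3 and u = 1/2.
Evaluating at the critical points and endpoints: R(-3) = 17, R(-4/3) = 52/81, R(1/2) = 19/4, R(2) = -8.
Hence the absolute minimum is -8 at u = 2.

-8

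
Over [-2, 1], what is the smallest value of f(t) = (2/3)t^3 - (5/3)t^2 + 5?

Differentiating, f'(t) = 2t^2 - (10/3)t; whose only zero in [-2, 1] is t = 0.
Evaluating at the critical points and endpoints: f(-2) = -7, f(0) = 5, f(1) = 4.
The minimum over the interval is -7, attained at t = -2.

-7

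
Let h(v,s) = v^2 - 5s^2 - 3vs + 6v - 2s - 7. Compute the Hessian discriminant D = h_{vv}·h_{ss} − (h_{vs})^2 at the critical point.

∂h/∂v = 2v - 3s + 6 = 0 and ∂h/∂s = -3v - 10s - 2 = 0, so (v, s) = (-66/29, 14/29).
The Hessian has h_{vv} = 2, h_{ss} = -10, h_{vs} = -3, giving D = -29 < 0, so the point is a saddle point.
D = (2)·(-10) − (-3)^2 = -29.

-29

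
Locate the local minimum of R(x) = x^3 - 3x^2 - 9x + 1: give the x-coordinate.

3

R'(x) = 3x^2 - 6x - 9 = 0 at x = -1, 3.
R''(x) = 6x - 6. R''(-1) = -12 < 0 ⇒ local maximum; R''(3) = 12 > 0 ⇒ local minimum.
So the local minimum value is R(3) = -26.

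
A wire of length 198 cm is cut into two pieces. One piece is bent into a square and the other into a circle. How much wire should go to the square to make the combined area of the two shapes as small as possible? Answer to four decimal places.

110.8996

Let x be the length used for the square. Square side x/4; circle radius (198−x)/(2π).
A(x) = (x/4)² + π·((198−x)/(2π))² = x²/16 + (198−x)²/(4π) for 0 ≤ x ≤ 198. A'(x) = x/8 − (198−x)/(2π) = 0 gives x = 4·198/(π+4) ≈ 110.8996.
A'' = 1/8 + 1/(2π) > 0, so this gives the minimum combined area; x ≈ 110.8996 cm to the square.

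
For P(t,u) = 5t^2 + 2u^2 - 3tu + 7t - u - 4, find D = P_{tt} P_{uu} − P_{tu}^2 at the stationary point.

∂P/∂t = 10t - 3u + 7 = 0 and ∂P/∂u = -3t + 4u - 1 = 0, so (t, u) = (-25/31, -11/31).
The Hessian has P_{tt} = 10, P_{uu} = 4, P_{tu} = -3, giving D = 31 > 0 with P_{tt} > 0, so the point is a local minimum.
D = (10)·(4) − (-3)^2 = 31.

31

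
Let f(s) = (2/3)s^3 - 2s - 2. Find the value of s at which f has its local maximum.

Critical points: f'(s) = 2s^2 - 2 vanishes at s = -1, 1.
f''(s) = 4s. f''(-1) = -4 < 0 ⇒ local maximum; f''(1) = 4 > 0 ⇒ local minimum.
The local maximum is f(-1) = -2/3.

-1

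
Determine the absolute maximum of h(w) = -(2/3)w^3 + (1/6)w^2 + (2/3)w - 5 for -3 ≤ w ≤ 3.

25/2

Differentiating, h'(w) = -2w^2 + (1/3)w + 2/3; which vanishes at w = -1/2 and w = 2/3.
Compare values at every candidate in [-3, 3]: h(-3) = 25/2, h(-1/2) = -125/24, h(2/3) = -379/81, h(3) = -39/2.
Hence the absolute maximum is 25/2 at w = -3.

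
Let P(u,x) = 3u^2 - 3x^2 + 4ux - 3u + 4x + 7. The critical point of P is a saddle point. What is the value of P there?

∂P/∂u = 6u + 4x - 3 = 0 and ∂P/∂x = 4u - 6x + 4 = 0, so (u, x) = (1/26, 9/13).
The Hessian has P_{uu} = 6, P_{xx} = -6, P_{ux} = 4, giving D = -52 < 0, so the point is a saddle point.
P(1/26, 9/13) = 433/52.

433/52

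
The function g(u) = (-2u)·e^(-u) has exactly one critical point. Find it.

By the product rule, g'(u) = (2u - 2)·e^(-u). Since e^(-u) > 0, the only critical point is u = 1.
g''(1) has the same sign as 2 > 0, so this is a local minimum.
g(1) = (-2)·e^(-1) ≈ -0.7358.

1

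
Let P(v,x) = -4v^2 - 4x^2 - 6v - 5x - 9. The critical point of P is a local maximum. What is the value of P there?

∂P/∂v = -8v - 6 = 0 and ∂P/∂x = -8x - 5 = 0, so (v, x) = (-3/4, -5/8).
The Hessian has P_{vv} = -8, P_{xx} = -8, P_{vx} = 0, giving D = 64 > 0 with P_{vv} < 0, so the point is a local maximum.
P(-3/4, -5/8) = -83/16.

-83/16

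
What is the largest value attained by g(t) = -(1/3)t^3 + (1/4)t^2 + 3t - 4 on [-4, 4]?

28/3

g'(t) = -t^2 + (1/2)t + 3, which vanishes at t = -3/2 and t = 2.
Evaluating at the critical points and endpoints: g(-4) = 28/3; g(-3/2) = -109/16; g(2) = 1/3; g(4) = -28/3.
The maximum over the interval is 28/3, attained at t = -4.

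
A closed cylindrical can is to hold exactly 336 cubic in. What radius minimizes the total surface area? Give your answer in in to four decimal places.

With radius r and height h, πr²h = 336 so h = 336/(πr²), and S(r) = 2πr² + 2πrh = 2πr² + 2·336/r.
S'(r) = 4πr − 2·336/r² = 0 ⇒ r³ = 336/(2π), so r ≈ 3.7675 and h = 2r ≈ 7.5350.
S''(r) = 4π + 4·336/r³ > 0, so this is the minimum; S ≈ 267.5515.

3.7675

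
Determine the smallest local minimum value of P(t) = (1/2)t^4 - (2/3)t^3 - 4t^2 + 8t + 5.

-41/3

Critical points: P'(t) = 2t^3 - 2t^2 - 8t + 8 vanishes at t = -2, 1, 2.
Second-derivative test with P''(t) = 6t^2 - 4t - 8: P''(-2) = 24 > 0 ⇒ local minimum; P''(1) = -6 < 0 ⇒ local maximum; P''(2) = 8 > 0 ⇒ local minimum.
The smallest local minimum is P(-2) = -41/3.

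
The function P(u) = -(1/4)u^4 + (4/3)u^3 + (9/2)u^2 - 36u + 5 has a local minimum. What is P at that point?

Critical points: P'(u) = -u^3 + 4u^2 + 9u - 36 vanishes at u = -3, 3, 4.
Since P''(u) = -3u^2 + 8u + 9, we get P''(-3) = -42 < 0 ⇒ local maximum; P''(3) = 6 > 0 ⇒ local minimum; P''(4) = -7 < 0 ⇒ local maximum.
The local minimum is P(3) = -187/4.

-187/4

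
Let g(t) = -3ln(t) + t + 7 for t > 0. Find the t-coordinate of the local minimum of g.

g'(t) = -3/t + 1 = 0 gives t = 3.
g''(t) = 3/t², which is positive for t > 0, so this is a local minimum.
g(3) = -3·ln(3) + 3 + 7 ≈ 6.7042.

3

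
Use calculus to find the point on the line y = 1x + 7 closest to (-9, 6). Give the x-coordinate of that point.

Minimize D(x)^2 = (x + 9)^2 + (x + 1)^2.
d/dx[D^2] = 2(x + 9) + 2·1·(x + 1) = 0 ⇒ x = -5.
Then y = 2 and the distance is √(32) ≈ 5.6569.

-5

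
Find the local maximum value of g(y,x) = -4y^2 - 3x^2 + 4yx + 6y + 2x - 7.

∂g/∂y = -8y + 4x + 6 = 0 and ∂g/∂x = 4y - 6x + 2 = 0, so (y, x) = (11/8, 5/4).
The Hessian has g_{yy} = -8, g_{xx} = -6, g_{yx} = 4, giving D = 32 > 0 with g_{yy} < 0, so the point is a local maximum.
g(11/8, 5/4) = -13/8.

-13/8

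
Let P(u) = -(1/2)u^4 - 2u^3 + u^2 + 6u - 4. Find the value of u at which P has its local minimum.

-1

P'(u) = -2u^3 - 6u^2 + 2u + 6 = 0 at u = -3, -1, 1.
Since P''(u) = -6u^2 - 12u + 2, we get P''(-3) = -16 < 0 ⇒ local maximum; P''(-1) = 8 > 0 ⇒ local minimum; P''(1) = -16 < 0 ⇒ local maximum.
Thus P has its local minimum at u = -1, with value -15/2.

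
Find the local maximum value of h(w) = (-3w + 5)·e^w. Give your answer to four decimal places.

h'(w) = (-3)·e^w + (-3w + 5)·1·e^w = (-3w + 2)·e^w. Since e^w > 0, the only critical point is w = 2/3.
h''(2/3) has the same sign as -3 < 0, so this is a local maximum.
h(2/3) = (3)·e^(2/3) ≈ 5.8432.

5.8432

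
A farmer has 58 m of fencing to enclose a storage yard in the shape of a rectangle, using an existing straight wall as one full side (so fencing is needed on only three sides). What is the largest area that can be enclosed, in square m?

Let the sides perpendicular to the wall have length x and the parallel side y, so 2x + y = 58 and the area is A = xy = x(58 − 2x).
A'(x) = 58 − 4x = 0 gives x = 29/2, and A''(x) = −4 < 0 confirms a maximum.
Then y = 58 − 2·29/2 = 29 and A = 841/2.

841/2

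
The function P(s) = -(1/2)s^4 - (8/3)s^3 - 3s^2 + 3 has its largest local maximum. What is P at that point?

15/2

P'(s) = -2s^3 - 8s^2 - 6s. Setting P'(s) = 0 gives s ∈ {-3, -1, 0}.
Second-derivative test with P''(s) = -6s^2 - 16s - 6: P''(-3) = -12 < 0 ⇒ local maximum; P''(-1) = 4 > 0 ⇒ local minimum; P''(0) = -6 < 0 ⇒ local maximum.
So the largest local maximum value is P(-3) = 15/2.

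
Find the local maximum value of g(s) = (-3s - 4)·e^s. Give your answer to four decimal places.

Differentiating with the product rule gives g'(s) = (-3s - 7)·e^s. Since e^s > 0, the only critical point is s = -7/3.
g''(-7/3) has the same sign as -3 < 0, so this is a local maximum.
g(-7/3) = (3)·e^(-7/3) ≈ 0.2909.

0.2909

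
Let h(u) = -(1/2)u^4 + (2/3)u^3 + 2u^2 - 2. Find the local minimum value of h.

h'(u) = -2u^3 + 2u^2 + 4u. Setting h'(u) = 0 gives u ∈ {-1, 0, 2}.
Second-derivative test with h''(u) = -6u^2 + 4u + 4: h''(-1) = -6 < 0 ⇒ local maximum; h''(0) = 4 > 0 ⇒ local minimum; h''(2) = -12 < 0 ⇒ local maximum.
Thus h has its local minimum at u = 0, with value -2.

-2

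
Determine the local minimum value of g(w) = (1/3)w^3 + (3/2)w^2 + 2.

2

g'(w) = w^2 + 3w = 0 at w = -3, 0.
Since g''(w) = 2w + 3, we get g''(-3) = -3 < 0 ⇒ local maximum; g''(0) = 3 > 0 ⇒ local minimum.
The local minimum is g(0) = 2.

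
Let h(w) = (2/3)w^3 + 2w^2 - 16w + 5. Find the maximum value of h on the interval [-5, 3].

h'(w) = 2w^2 + 4w - 16, which vanishes at w = -4 and w = 2.
Evaluating at the critical points and endpoints: h(-5) = 155/3,  h(-4) = 175/3,  h(2) = -41/3,  h(3) = -7.
So the maximum is h(-4) = 175/3.

175/3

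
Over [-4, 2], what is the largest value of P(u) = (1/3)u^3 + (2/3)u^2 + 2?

22/3

The derivative is u^2 + (4/3)u, which vanishes at u = -4/3 and u = 0.
Evaluating at the critical points and endpoints: P(-4) = -26/3, P(-4/3) = 194/81, P(0) = 2, P(2) = 22/3.
So the maximum is P(2) = 22/3.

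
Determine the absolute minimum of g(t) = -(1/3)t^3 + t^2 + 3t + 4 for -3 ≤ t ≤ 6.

-14

The derivative is -t^2 + 2t + 3, which vanishes at t = -1 and t = 3.
Evaluating at the critical points and endpoints: g(-3) = 13,  g(-1) = 7/3,  g(3) = 13,  g(6) = -14.
The minimum over the interval is -14, attained at t = 6.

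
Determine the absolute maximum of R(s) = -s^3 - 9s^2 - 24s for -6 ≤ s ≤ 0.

36

The derivative is -3s^2 - 18s - 24, which vanishes at s = -4 and s = -2.
Compare values at every candidate in [-6, 0]: R(-6) = 36; R(-4) = 16; R(-2) = 20; R(0) = 0.
So the maximum is R(-6) = 36.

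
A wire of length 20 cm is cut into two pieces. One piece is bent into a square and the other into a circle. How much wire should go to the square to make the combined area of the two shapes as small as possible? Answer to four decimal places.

Let x be the length used for the square. Square side x/4; circle radius (20−x)/(2π).
A(x) = (x/4)² + π·((20−x)/(2π))² = x²/16 + (20−x)²/(4π) for 0 ≤ x ≤ 20. A'(x) = x/8 − (20−x)/(2π) = 0 gives x = 4·20/(π+4) ≈ 11.2020.
A'' = 1/8 + 1/(2π) > 0, so this gives the minimum combined area; x ≈ 11.2020 cm to the square.

11.2020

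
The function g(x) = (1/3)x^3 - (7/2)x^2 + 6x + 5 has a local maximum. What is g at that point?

g'(x) = x^2 - 7x + 6. Setting g'(x) = 0 gives x ∈ {1, 6}.
Second-derivative test with g''(x) = 2x - 7: g''(1) = -5 < 0 ⇒ local maximum; g''(6) = 5 > 0 ⇒ local minimum.
The local maximum is g(1) = 47/6.

47/6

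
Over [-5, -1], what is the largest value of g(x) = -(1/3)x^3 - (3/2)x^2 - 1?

19/6

g'(x) = -x^2 - 3x, whose only zero in [-5, -1] is x = -3.
Evaluating at the critical points and endpoints: g(-5) = 19/6,  g(-3) = -11/2,  g(-1) = -13/6.
Hence the absolute maximum is 19/6 at x = -5.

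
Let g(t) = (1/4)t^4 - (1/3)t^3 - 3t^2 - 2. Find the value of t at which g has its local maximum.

g'(t) = t^3 - t^2 - 6t = 0 at t = -2, 0, 3.
Second-derivative test with g''(t) = 3t^2 - 2t - 6: g''(-2) = 10 > 0 ⇒ local minimum; g''(0) = -6 < 0 ⇒ local maximum; g''(3) = 15 > 0 ⇒ local minimum.
The local maximum is g(0) = -2.

0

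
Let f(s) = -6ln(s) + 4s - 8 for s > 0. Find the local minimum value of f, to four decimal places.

f'(s) = -6/s + 4 = 0 gives s = 3/2.
f''(s) = 6/s², which is positive for s > 0, so this is a local minimum.
f(3/2) = -6·ln(3/2) + 6 - 8 ≈ -4.4328.

-4.4328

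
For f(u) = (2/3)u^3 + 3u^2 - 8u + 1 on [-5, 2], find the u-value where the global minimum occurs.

The derivative is 2u^2 + 6u - 8, which vanishes at u = -4 and u = 1.
Candidates: f(-5) = 98/3; f(-4) = 115/3; f(1) = -10/3; f(2) = 7/3.
Hence the absolute minimum is -10/3 at u = 1.

1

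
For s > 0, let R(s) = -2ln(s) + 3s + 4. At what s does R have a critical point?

2/3

R'(s) = -2/s + 3 = 0 gives s = 2/3.
R''(s) = 2/s², which is positive for s > 0, so this is a local minimum.
R(2/3) = -2·ln(2/3) + 2 + 4 ≈ 6.8109.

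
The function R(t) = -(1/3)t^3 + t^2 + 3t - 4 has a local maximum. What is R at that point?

R'(t) = -t^2 + 2t + 3. Setting R'(t) = 0 gives t ∈ {-1, 3}.
Second-derivative test with R''(t) = -2t + 2: R''(-1) = 4 > 0 ⇒ local minimum; R''(3) = -4 < 0 ⇒ local maximum.
So the local maximum value is R(3) = 5.

5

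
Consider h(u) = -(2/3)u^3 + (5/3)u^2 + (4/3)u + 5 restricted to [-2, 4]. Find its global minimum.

-17/3

The derivative is -2u^2 + (10/3)u + 4/3, which vanishes at u = -1/3 and u = 2.
Evaluating at the critical points and endpoints: h(-2) = 43/3, h(-1/3) = 386/81, h(2) = 9, h(4) = -17/3.
So the minimum is h(4) = -17/3.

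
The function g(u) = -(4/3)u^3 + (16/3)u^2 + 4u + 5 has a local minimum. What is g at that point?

Critical points: g'(u) = -4u^2 + (32/3)u + 4 vanishes at u = -1/3, 3.
Second-derivative test with g''(u) = -8u + 32/3: g''(-1/3) = 40/3 > 0 ⇒ local minimum; g''(3) = -40/3 < 0 ⇒ local maximum.
The local minimum is g(-1/3) = 349/81.

349/81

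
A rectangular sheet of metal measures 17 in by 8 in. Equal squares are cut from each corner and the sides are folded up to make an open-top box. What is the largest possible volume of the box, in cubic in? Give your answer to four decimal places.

106.3559

With cut size x, the volume is V(x) = x(17 − 2x)(8 − 2x) for 0 < x < 4.
V'(x) = 12x^2 − 100x + 136. Setting V'(x) = 0 gives x ≈ 1.7115 (the root in (0, 4)).
V''(x) = 24x − 100 is negative there, so this is the maximum; V ≈ 106.3559.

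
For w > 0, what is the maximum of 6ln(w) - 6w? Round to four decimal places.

f'(w) = 6/w − 6 = 0 gives w = 1.
f''(w) = -6/w², which is negative for w > 0, so this is a local maximum.
f(1) = 6·ln(1) - 6 ≈ -6.0000.

-6.0000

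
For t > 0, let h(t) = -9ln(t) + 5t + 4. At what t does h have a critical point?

9/5

h'(t) = -9/t + 5 = 0 gives t = 9/5.
h''(t) = 9/t², which is positive for t > 0, so this is a local minimum.
h(9/5) = -9·ln(9/5) + 9 + 4 ≈ 7.7099.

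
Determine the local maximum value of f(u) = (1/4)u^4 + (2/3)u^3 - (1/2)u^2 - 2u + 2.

Critical points: f'(u) = u^3 + 2u^2 - u - 2 vanishes at u = -2, -1, 1.
Since f''(u) = 3u^2 + 4u - 1, we get f''(-2) = 3 > 0 ⇒ local minimum; f''(-1) = -2 < 0 ⇒ local maximum; f''(1) = 6 > 0 ⇒ local minimum.
Thus f has its local maximum at u = -1, with value 37/12.

37/12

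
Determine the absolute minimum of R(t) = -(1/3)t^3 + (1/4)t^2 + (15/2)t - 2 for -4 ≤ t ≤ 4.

R'(t) = -t^2 + (1/2)t + 15/2, which vanishes at t = -5/2 and t = 3.
Candidates: R(-4) = -20/3, R(-5/2) = -671/48, R(3) = 55/4, R(4) = 32/3.
The minimum over the interval is -671/48, attained at t = -5/2.

-671/48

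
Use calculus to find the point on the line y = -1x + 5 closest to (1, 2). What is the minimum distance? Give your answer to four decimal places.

Minimize D(x)^2 = (x - 1)^2 + (-x + 3)^2.
d/dx[D^2] = 2(x - 1) + 2·(-1)·(-x + 3) = 0 ⇒ x = 2.
Then y = 3 and the distance is √(2) ≈ 1.4142.

1.4142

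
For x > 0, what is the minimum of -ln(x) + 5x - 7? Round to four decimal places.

P'(x) = -1/x + 5 = 0 gives x = 1/5.
P''(x) = 1/x², which is positive for x > 0, so this is a local minimum.
P(1/5) = -1·ln(1/5) + 1 - 7 ≈ -4.3906.

-4.3906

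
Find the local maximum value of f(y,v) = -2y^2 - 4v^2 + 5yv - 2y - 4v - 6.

∂f/∂y = -4y + 5v - 2 = 0 and ∂f/∂v = 5y - 8v - 4 = 0, so (y, v) = (-36/7, -26/7).
The Hessian has f_{yy} = -4, f_{vv} = -8, f_{yv} = 5, giving D = 7 > 0 with f_{yy} < 0, so the point is a local maximum.
f(-36/7, -26/7) = 46/7.

46/7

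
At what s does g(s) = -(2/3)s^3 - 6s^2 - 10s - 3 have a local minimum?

-5

g'(s) = -2s^2 - 12s - 10. Setting g'(s) = 0 gives s ∈ {-5, -1}.
g''(s) = -4s - 12. g''(-5) = 8 > 0 ⇒ local minimum; g''(-1) = -8 < 0 ⇒ local maximum.
So the local minimum value is g(-5) = -59/3.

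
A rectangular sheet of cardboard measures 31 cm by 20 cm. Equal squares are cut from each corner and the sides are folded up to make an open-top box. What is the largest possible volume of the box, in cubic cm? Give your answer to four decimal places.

With cut size x, the volume is V(x) = x(31 − 2x)(20 − 2x) for 0 < x < 10.
V'(x) = 12x^2 − 204x + 620. Setting V'(x) = 0 gives x ≈ 3.9631 (the root in (0, 10)).
V''(x) = 24x − 204 is negative there, so this is the maximum; V ≈ 1104.0739.

1104.0739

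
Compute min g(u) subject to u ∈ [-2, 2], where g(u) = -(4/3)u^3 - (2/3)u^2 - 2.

The derivative is -4u^2 - (4/3)u, which vanishes at u = -1/3 and u = 0.
Compare values at every candidate in [-2, 2]: g(-2) = 6; g(-1/3) = -164/81; g(0) = -2; g(2) = -46/3.
Hence the absolute minimum is -46/3 at u = 2.

-46/3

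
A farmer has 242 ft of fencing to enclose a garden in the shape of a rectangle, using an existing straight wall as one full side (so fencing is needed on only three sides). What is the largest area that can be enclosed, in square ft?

14641/2

Let the sides perpendicular to the wall have length x and the parallel side y, so 2x + y = 242 and the area is A = xy = x(242 − 2x).
A'(x) = 242 − 4x = 0 gives x = 121/2, and A''(x) = −4 < 0 confirms a maximum.
Then y = 242 − 2·121/2 = 121 and A = 14641/2.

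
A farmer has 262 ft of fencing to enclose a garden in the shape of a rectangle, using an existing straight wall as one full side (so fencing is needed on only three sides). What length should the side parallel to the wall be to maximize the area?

131

Let the sides perpendicular to the wall have length x and the parallel side y, so 2x + y = 262 and the area is A = xy = x(262 − 2x).
A'(x) = 262 − 4x = 0 gives x = 131/2, and A''(x) = −4 < 0 confirms a maximum.
Then y = 262 − 2·131/2 = 131 and A = 17161/2.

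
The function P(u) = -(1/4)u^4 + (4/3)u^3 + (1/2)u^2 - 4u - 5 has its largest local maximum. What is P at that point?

25/3

P'(u) = -u^3 + 4u^2 + u - 4 = 0 at u = -1, 1, 4.
Since P''(u) = -3u^2 + 8u + 1, we get P''(-1) = -10 < 0 ⇒ local maximum; P''(1) = 6 > 0 ⇒ local minimum; P''(4) = -15 < 0 ⇒ local maximum.
Thus P has its largest local maximum at u = 4, with value 25/3.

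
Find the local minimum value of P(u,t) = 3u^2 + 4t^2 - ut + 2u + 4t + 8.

∂P/∂u = 6u - t + 2 = 0 and ∂P/∂t = -u + 8t + 4 = 0, so (u, t) = (-20/47, -26/47).
The Hessian has P_{uu} = 6, P_{tt} = 8, P_{ut} = -1, giving D = 47 > 0 with P_{uu} > 0, so the point is a local minimum.
P(-20/47, -26/47) = 304/47.

304/47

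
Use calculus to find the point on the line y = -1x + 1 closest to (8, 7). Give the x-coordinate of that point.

1

Minimize D(x)^2 = (x - 8)^2 + (-x - 6)^2.
d/dx[D^2] = 2(x - 8) + 2·(-1)·(-x - 6) = 0 ⇒ x = 1.
Then y = 0 and the distance is √(98) ≈ 9.8995.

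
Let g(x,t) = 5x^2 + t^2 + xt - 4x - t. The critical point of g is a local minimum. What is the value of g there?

∂g/∂x = 10x + t - 4 = 0 and ∂g/∂t = x + 2t - 1 = 0, so (x, t) = (7/19, 6/19).
The Hessian has g_{xx} = 10, g_{tt} = 2, g_{xt} = 1, giving D = 19 > 0 with g_{xx} > 0, so the point is a local minimum.
g(7/19, 6/19) = -17/19.

-17/19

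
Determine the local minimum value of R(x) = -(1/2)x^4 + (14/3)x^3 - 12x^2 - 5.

Critical points: R'(x) = -2x^3 + 14x^2 - 24x vanishes at x = 0, 3, 4.
R''(x) = -6x^2 + 28x - 24. R''(0) = -24 < 0 ⇒ local maximum; R''(3) = 6 > 0 ⇒ local minimum; R''(4) = -8 < 0 ⇒ local maximum.
The local minimum is R(3) = -55/2.

-55/2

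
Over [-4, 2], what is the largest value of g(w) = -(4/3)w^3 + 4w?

208/3

The derivative is -4w^2 + 4, which vanishes at w = -1 and w = 1.
Evaluating at the critical points and endpoints: g(-4) = 208/3,  g(-1) = -8/3,  g(1) = 8/3,  g(2) = -8/3.
So the maximum is g(-4) = 208/3.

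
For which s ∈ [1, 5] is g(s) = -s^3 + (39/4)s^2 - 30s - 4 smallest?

5

g'(s) = -3s^2 + (39/2)s - 30, which vanishes at s = 5/2 and s = 4.
Compare values at every candidate in [1, 5]: g(1) = -101/4; g(5/2) = -539/16; g(4) = -32; g(5) = -141/4.
Hence the absolute minimum is -141/4 at s = 5.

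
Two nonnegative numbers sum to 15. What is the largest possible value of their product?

With x + y = 15, the product is P(x) = x(15 − x).
P'(x) = 15 − 2x = 0 gives x = 15/2; P'' = −2 < 0, so this is the maximum.
P = 15/2·15/2 = 225/4.

225/4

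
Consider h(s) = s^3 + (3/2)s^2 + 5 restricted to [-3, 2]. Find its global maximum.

Differentiating, h'(s) = 3s^2 + 3s; which vanishes at s = -1 and s = 0.
Evaluating at the critical points and endpoints: h(-3) = -17/2,  h(-1) = 11/2,  h(0) = 5,  h(2) = 19.
The maximum over the interval is 19, attained at s = 2.

19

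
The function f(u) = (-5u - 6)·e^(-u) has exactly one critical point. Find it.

f'(u) = (-5)·e^(-u) + (-5u - 6)·(-1)·e^(-u) = (5u + 1)·e^(-u). Since e^(-u) > 0, the only critical point is u = -1/5.
f''(-1/5) has the same sign as 5 > 0, so this is a local minimum.
f(-1/5) = (-5)·e^(1/5) ≈ -6.1070.

-1/5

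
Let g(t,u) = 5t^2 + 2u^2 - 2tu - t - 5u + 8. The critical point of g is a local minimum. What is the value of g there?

151/36

∂g/∂t = 10t - 2u - 1 = 0 and ∂g/∂u = -2t + 4u - 5 = 0, so (t, u) = (7/18, 13/9).
The Hessian has g_{tt} = 10, g_{uu} = 4, g_{tu} = -2, giving D = 36 > 0 with g_{tt} > 0, so the point is a local minimum.
g(7/18, 13/9) = 151/36.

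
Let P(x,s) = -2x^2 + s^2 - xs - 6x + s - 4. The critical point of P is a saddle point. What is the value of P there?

∂P/∂x = -4x - s - 6 = 0 and ∂P/∂s = -x + 2s + 1 = 0, so (x, s) = (-11/9, -10/9).
The Hessian has P_{xx} = -4, P_{ss} = 2, P_{xs} = -1, giving D = -9 < 0, so the point is a saddle point.
P(-11/9, -10/9) = -8/9.

-8/9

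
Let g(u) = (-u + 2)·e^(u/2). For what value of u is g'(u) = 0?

0

Differentiating with the product rule gives g'(u) = (-(1/2)u)·e^(u/2). Since e^(u/2) > 0, the only critical point is u = 0.
g''(0) has the same sign as -1/2 < 0, so this is a local maximum.
g(0) = (2)·e^(0) ≈ 2.0000.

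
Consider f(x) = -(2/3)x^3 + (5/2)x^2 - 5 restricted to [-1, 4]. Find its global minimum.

The derivative is -2x^2 + 5x, which vanishes at x = 0 and x = 5/2.
Compare values at every candidate in [-1, 4]: f(-1) = -11/6; f(0) = -5; f(5/2) = 5/24; f(4) = -23/3.
So the minimum is f(4) = -23/3.

-23/3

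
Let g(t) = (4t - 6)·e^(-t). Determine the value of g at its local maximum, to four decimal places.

0.3283

Differentiating with the product rule gives g'(t) = (-4t + 10)·e^(-t). Since e^(-t) > 0, the only critical point is t = 5/2.
g''(5/2) has the same sign as -4 < 0, so this is a local maximum.
g(5/2) = (4)·e^(-5/2) ≈ 0.3283.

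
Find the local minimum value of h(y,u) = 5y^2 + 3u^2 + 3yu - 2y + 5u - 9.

-626/51

∂h/∂y = 10y + 3u - 2 = 0 and ∂h/∂u = 3y + 6u + 5 = 0, so (y, u) = (9/17, -56/51).
The Hessian has h_{yy} = 10, h_{uu} = 6, h_{yu} = 3, giving D = 51 > 0 with h_{yy} > 0, so the point is a local minimum.
h(9/17, -56/51) = -626/51.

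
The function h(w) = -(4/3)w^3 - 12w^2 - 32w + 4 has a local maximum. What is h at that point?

92/3

h'(w) = -4w^2 - 24w - 32 = 0 at w = -4, -2.
h''(w) = -8w - 24. h''(-4) = 8 > 0 ⇒ local minimum; h''(-2) = -8 < 0 ⇒ local maximum.
So the local maximum value is h(-2) = 92/3.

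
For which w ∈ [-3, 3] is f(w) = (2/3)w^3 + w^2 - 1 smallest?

Differentiating, f'(w) = 2w^2 + 2w; which vanishes at w = -1 and w = 0.
Evaluating at the critical points and endpoints: f(-3) = -10; f(-1) = -2/3; f(0) = -1; f(3) = 26.
The minimum over the interval is -10, attained at w = -3.

-3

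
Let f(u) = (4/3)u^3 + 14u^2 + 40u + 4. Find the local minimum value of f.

f'(u) = 4u^2 + 28u + 40 = 0 at u = -5, -2.
Second-derivative test with f''(u) = 8u + 28: f''(-5) = -12 < 0 ⇒ local maximum; f''(-2) = 12 > 0 ⇒ local minimum.
So the local minimum value is f(-2) = -92/3.

-92/3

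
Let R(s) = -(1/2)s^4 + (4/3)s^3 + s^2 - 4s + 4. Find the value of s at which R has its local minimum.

R'(s) = -2s^3 + 4s^2 + 2s - 4 = 0 at s = -1, 1, 2.
Second-derivative test with R''(s) = -6s^2 + 8s + 2: R''(-1) = -12 < 0 ⇒ local maximum; R''(1) = 4 > 0 ⇒ local minimum; R''(2) = -6 < 0 ⇒ local maximum.
Thus R has its local minimum at s = 1, with value 11/6.

1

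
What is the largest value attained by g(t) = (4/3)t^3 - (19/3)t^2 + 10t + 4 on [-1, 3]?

13

g'(t) = 4t^2 - (38/3)t + 10, which vanishes at t = 3/2 and t = 5/3.
Compare values at every candidate in [-1, 3]: g(-1) = -41/3; g(3/2) = 37/4; g(5/3) = 749/81; g(3) = 13.
So the maximum is g(3) = 13.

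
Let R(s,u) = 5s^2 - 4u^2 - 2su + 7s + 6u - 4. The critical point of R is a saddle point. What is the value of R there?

-67/21

∂R/∂s = 10s - 2u + 7 = 0 and ∂R/∂u = -2s - 8u + 6 = 0, so (s, u) = (-11/21, 37/42).
The Hessian has R_{ss} = 10, R_{uu} = -8, R_{su} = -2, giving D = -84 < 0, so the point is a saddle point.
R(-11/21, 37/42) = -67/21.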